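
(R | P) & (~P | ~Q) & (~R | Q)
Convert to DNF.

(R & ~P & Q) | (P & ~Q & ~R)

(R | P) & (~P | ~Q) & (~R | Q)
≡ (R & ~P & ~R) | (R & ~P & Q) | (R & ~Q & ~R) | (R & ~Q & Q) | (P & ~P & ~R) | (P & ~P & Q) | (P & ~Q & ~R) | (P & ~Q & Q)   [distribute & over |]
≡ (R & ~P & Q) | (P & ~Q & ~R)   [simplify]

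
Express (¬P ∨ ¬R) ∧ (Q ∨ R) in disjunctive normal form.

(¬P ∨ ¬R) ∧ (Q ∨ R)
⇔ (¬P ∧ Q) ∨ (¬P ∧ R) ∨ (¬R ∧ Q) ∨ (¬R ∧ R)   — distribute ∧ over ∨
⇔ (¬P ∧ Q) ∨ (¬P ∧ R) ∨ (¬R ∧ Q)   — simplify

(¬P ∧ Q) ∨ (¬P ∧ R) ∨ (¬R ∧ Q)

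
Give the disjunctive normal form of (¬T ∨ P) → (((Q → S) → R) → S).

(¬T ∨ P) → (((Q → S) → R) → S)
≡ ¬(¬T ∨ P) ∨ (((Q → S) → R) → S)   — eliminate →
≡ ¬(¬T ∨ P) ∨ ¬((Q → S) → R) ∨ S   — eliminate →
≡ ¬(¬T ∨ P) ∨ ¬(¬(Q → S) ∨ R) ∨ S   — eliminate →
≡ ¬(¬T ∨ P) ∨ ¬(¬(¬Q ∨ S) ∨ R) ∨ S   — eliminate →
≡ (¬¬T ∧ ¬P) ∨ ¬(¬(¬Q ∨ S) ∨ R) ∨ S   — De Morgan
≡ (T ∧ ¬P) ∨ ¬(¬(¬Q ∨ S) ∨ R) ∨ S   — double negation
≡ (T ∧ ¬P) ∨ (¬¬(¬Q ∨ S) ∧ ¬R) ∨ S   — De Morgan
≡ (T ∧ ¬P) ∨ ((¬Q ∨ S) ∧ ¬R) ∨ S   — double negation
≡ (T ∧ ¬P) ∨ (¬Q ∧ ¬R) ∨ (S ∧ ¬R) ∨ S   — distribute ∧ over ∨
≡ (T ∧ ¬P) ∨ (¬Q ∧ ¬R) ∨ S   — simplify

(T ∧ ¬P) ∨ (¬Q ∧ ¬R) ∨ S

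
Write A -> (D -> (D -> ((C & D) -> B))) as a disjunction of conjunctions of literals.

A -> (D -> (D -> ((C & D) -> B)))
= ~A | (D -> (D -> ((C & D) -> B)))   (eliminate ->)
= ~A | ~D | (D -> ((C & D) -> B))   (eliminate ->)
= ~A | ~D | ~D | ((C & D) -> B)   (eliminate ->)
= ~A | ~D | ~D | ~(C & D) | B   (eliminate ->)
= ~A | ~D | ~D | ~C | ~D | B   (De Morgan)
= ~A | ~D | ~C | B   (simplify)

~A | ~D | ~C | B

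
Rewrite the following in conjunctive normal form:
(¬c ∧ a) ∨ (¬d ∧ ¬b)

(¬c ∨ ¬d) ∧ (¬c ∨ ¬b) ∧ (a ∨ ¬d) ∧ (a ∨ ¬b)

(¬c ∧ a) ∨ (¬d ∧ ¬b)
≡ (¬c ∨ ¬d) ∧ (¬c ∨ ¬b) ∧ (a ∨ ¬d) ∧ (a ∨ ¬b)   — distribute ∨ over ∧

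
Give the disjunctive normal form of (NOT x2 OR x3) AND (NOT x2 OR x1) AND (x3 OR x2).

(NOT x2 OR x3) AND (NOT x2 OR x1) AND (x3 OR x2)
= (NOT x2 AND NOT x2 AND x3) OR (NOT x2 AND NOT x2 AND x2) OR (NOT x2 AND x1 AND x3) OR (NOT x2 AND x1 AND x2) OR (x3 AND NOT x2 AND x3) OR (x3 AND NOT x2 AND x2) OR (x3 AND x1 AND x3) OR (x3 AND x1 AND x2)   [distribute AND over OR]
= (NOT x2 AND x3) OR (x3 AND x1)   [simplify]

(NOT x2 AND x3) OR (x3 AND x1)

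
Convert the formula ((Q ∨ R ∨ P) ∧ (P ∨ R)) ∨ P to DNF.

((Q ∨ R ∨ P) ∧ (P ∨ R)) ∨ P
⇔ (Q ∧ P) ∨ (Q ∧ R) ∨ (R ∧ P) ∨ (R ∧ R) ∨ (P ∧ P) ∨ (P ∧ R) ∨ P   [distribute ∧ over ∨]
⇔ R ∨ P   [simplify]

R ∨ P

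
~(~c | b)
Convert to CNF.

c & ~b

~(~c | b)
≡ ~~c & ~b   [De Morgan]
≡ c & ~b   [double negation]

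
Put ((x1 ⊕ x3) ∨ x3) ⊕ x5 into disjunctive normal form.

(x1 ∧ ¬x3 ∧ ¬x5) ∨ (x3 ∧ ¬x5) ∨ (¬x1 ∧ ¬x3 ∧ x5)

((x1 ⊕ x3) ∨ x3) ⊕ x5
⇔ (((x1 ⊕ x3) ∨ x3) ∧ ¬x5) ∨ (¬((x1 ⊕ x3) ∨ x3) ∧ x5)
⇔ (((x1 ∧ ¬x3) ∨ (¬x1 ∧ x3) ∨ x3) ∧ ¬x5) ∨ (¬((x1 ⊕ x3) ∨ x3) ∧ x5)
⇔ (((x1 ∧ ¬x3) ∨ (¬x1 ∧ x3) ∨ x3) ∧ ¬x5) ∨ (¬((x1 ∧ ¬x3) ∨ (¬x1 ∧ x3) ∨ x3) ∧ x5)
⇔ (((x1 ∧ ¬x3) ∨ (¬x1 ∧ x3) ∨ x3) ∧ ¬x5) ∨ (¬(x1 ∧ ¬x3) ∧ ¬(¬x1 ∧ x3) ∧ ¬x3 ∧ x5)
⇔ (((x1 ∧ ¬x3) ∨ (¬x1 ∧ x3) ∨ x3) ∧ ¬x5) ∨ ((¬x1 ∨ ¬¬x3) ∧ ¬(¬x1 ∧ x3) ∧ ¬x3 ∧ x5)
⇔ (((x1 ∧ ¬x3) ∨ (¬x1 ∧ x3) ∨ x3) ∧ ¬x5) ∨ ((¬x1 ∨ x3) ∧ ¬(¬x1 ∧ x3) ∧ ¬x3 ∧ x5)
⇔ (((x1 ∧ ¬x3) ∨ (¬x1 ∧ x3) ∨ x3) ∧ ¬x5) ∨ ((¬x1 ∨ x3) ∧ (¬¬x1 ∨ ¬x3) ∧ ¬x3 ∧ x5)
⇔ (((x1 ∧ ¬x3) ∨ (¬x1 ∧ x3) ∨ x3) ∧ ¬x5) ∨ ((¬x1 ∨ x3) ∧ (x1 ∨ ¬x3) ∧ ¬x3 ∧ x5)
⇔ (x1 ∧ ¬x3 ∧ ¬x5) ∨ (¬x1 ∧ x3 ∧ ¬x5) ∨ (x3 ∧ ¬x5) ∨ (¬x1 ∧ x1 ∧ ¬x3 ∧ x5) ∨ (¬x1 ∧ ¬x3 ∧ ¬x3 ∧ x5) ∨ (x3 ∧ x1 ∧ ¬x3 ∧ x5) ∨ (x3 ∧ ¬x3 ∧ ¬x3 ∧ x5)
⇔ (x1 ∧ ¬x3 ∧ ¬x5) ∨ (x3 ∧ ¬x5) ∨ (¬x1 ∧ ¬x3 ∧ x5)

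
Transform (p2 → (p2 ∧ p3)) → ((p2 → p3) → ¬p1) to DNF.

(p2 ∧ ¬p3) ∨ ¬p1

(p2 → (p2 ∧ p3)) → ((p2 → p3) → ¬p1)
≡ ¬(p2 → (p2 ∧ p3)) ∨ ((p2 → p3) → ¬p1)   (eliminate →)
≡ ¬(¬p2 ∨ (p2 ∧ p3)) ∨ ((p2 → p3) → ¬p1)   (eliminate →)
≡ ¬(¬p2 ∨ (p2 ∧ p3)) ∨ ¬(p2 → p3) ∨ ¬p1   (eliminate →)
≡ ¬(¬p2 ∨ (p2 ∧ p3)) ∨ ¬(¬p2 ∨ p3) ∨ ¬p1   (eliminate →)
≡ (¬¬p2 ∧ ¬(p2 ∧ p3)) ∨ ¬(¬p2 ∨ p3) ∨ ¬p1   (De Morgan)
≡ (p2 ∧ ¬(p2 ∧ p3)) ∨ ¬(¬p2 ∨ p3) ∨ ¬p1   (double negation)
≡ (p2 ∧ (¬p2 ∨ ¬p3)) ∨ ¬(¬p2 ∨ p3) ∨ ¬p1   (De Morgan)
≡ (p2 ∧ (¬p2 ∨ ¬p3)) ∨ (¬¬p2 ∧ ¬p3) ∨ ¬p1   (De Morgan)
≡ (p2 ∧ (¬p2 ∨ ¬p3)) ∨ (p2 ∧ ¬p3) ∨ ¬p1   (double negation)
≡ (p2 ∧ ¬p2) ∨ (p2 ∧ ¬p3) ∨ (p2 ∧ ¬p3) ∨ ¬p1   (distribute ∧ over ∨)
≡ (p2 ∧ ¬p3) ∨ ¬p1   (simplify)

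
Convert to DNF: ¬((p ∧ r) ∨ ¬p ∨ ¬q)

¬((p ∧ r) ∨ ¬p ∨ ¬q)
= ¬(p ∧ r) ∧ ¬¬p ∧ ¬¬q   [De Morgan]
= (¬p ∨ ¬r) ∧ ¬¬p ∧ ¬¬q   [De Morgan]
= (¬p ∨ ¬r) ∧ p ∧ ¬¬q   [double negation]
= (¬p ∨ ¬r) ∧ p ∧ q   [double negation]
= (¬p ∧ p ∧ q) ∨ (¬r ∧ p ∧ q)   [distribute ∧ over ∨]
= ¬r ∧ p ∧ q   [simplify]

¬r ∧ p ∧ q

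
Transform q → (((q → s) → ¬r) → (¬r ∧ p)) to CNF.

(¬q ∨ s ∨ ¬r) ∧ (¬q ∨ s ∨ p) ∧ (¬q ∨ r ∨ p)

q → (((q → s) → ¬r) → (¬r ∧ p))
= ¬q ∨ (((q → s) → ¬r) → (¬r ∧ p))   [eliminate →]
= ¬q ∨ ¬((q → s) → ¬r) ∨ (¬r ∧ p)   [eliminate →]
= ¬q ∨ ¬(¬(q → s) ∨ ¬r) ∨ (¬r ∧ p)   [eliminate →]
= ¬q ∨ ¬(¬(¬q ∨ s) ∨ ¬r) ∨ (¬r ∧ p)   [eliminate →]
= ¬q ∨ (¬¬(¬q ∨ s) ∧ ¬¬r) ∨ (¬r ∧ p)   [De Morgan]
= ¬q ∨ ((¬q ∨ s) ∧ ¬¬r) ∨ (¬r ∧ p)   [double negation]
= ¬q ∨ ((¬q ∨ s) ∧ r) ∨ (¬r ∧ p)   [double negation]
= (¬q ∨ ¬q ∨ s ∨ ¬r) ∧ (¬q ∨ ¬q ∨ s ∨ p) ∧ (¬q ∨ r ∨ ¬r) ∧ (¬q ∨ r ∨ p)   [distribute ∨ over ∧]
= (¬q ∨ s ∨ ¬r) ∧ (¬q ∨ s ∨ p) ∧ (¬q ∨ r ∨ p)   [simplify]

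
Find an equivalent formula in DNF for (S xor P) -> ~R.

(~S & ~P) | (P & S) | ~R

(S xor P) -> ~R
= ~(S xor P) | ~R   — eliminate ->
= ~((S & ~P) | (~S & P)) | ~R   — expand xor
= (~(S & ~P) & ~(~S & P)) | ~R   — De Morgan
= ((~S | ~~P) & ~(~S & P)) | ~R   — De Morgan
= ((~S | P) & ~(~S & P)) | ~R   — double negation
= ((~S | P) & (~~S | ~P)) | ~R   — De Morgan
= ((~S | P) & (S | ~P)) | ~R   — double negation
= (~S & S) | (~S & ~P) | (P & S) | (P & ~P) | ~R   — distribute & over |
= (~S & ~P) | (P & S) | ~R   — simplify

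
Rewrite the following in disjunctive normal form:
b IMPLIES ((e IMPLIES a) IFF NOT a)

b IMPLIES ((e IMPLIES a) IFF NOT a)
= NOT b OR ((e IMPLIES a) IFF NOT a)   [eliminate IMPLIES]
= NOT b OR (((e IMPLIES a) IMPLIES NOT a) AND (NOT a IMPLIES (e IMPLIES a)))   [eliminate IFF]
= NOT b OR ((NOT (e IMPLIES a) OR NOT a) AND (NOT a IMPLIES (e IMPLIES a)))   [eliminate IMPLIES]
= NOT b OR ((NOT (NOT e OR a) OR NOT a) AND (NOT a IMPLIES (e IMPLIES a)))   [eliminate IMPLIES]
= NOT b OR ((NOT (NOT e OR a) OR NOT a) AND (NOT NOT a OR (e IMPLIES a)))   [eliminate IMPLIES]
= NOT b OR ((NOT (NOT e OR a) OR NOT a) AND (NOT NOT a OR NOT e OR a))   [eliminate IMPLIES]
= NOT b OR (((NOT NOT e AND NOT a) OR NOT a) AND (NOT NOT a OR NOT e OR a))   [De Morgan]
= NOT b OR (((e AND NOT a) OR NOT a) AND (NOT NOT a OR NOT e OR a))   [double negation]
= NOT b OR (((e AND NOT a) OR NOT a) AND (a OR NOT e OR a))   [double negation]
= NOT b OR (e AND NOT a AND a) OR (e AND NOT a AND NOT e) OR (e AND NOT a AND a) OR (NOT a AND a) OR (NOT a AND NOT e) OR (NOT a AND a)   [distribute AND over OR]
= NOT b OR (NOT a AND NOT e)   [simplify]

NOT b OR (NOT a AND NOT e)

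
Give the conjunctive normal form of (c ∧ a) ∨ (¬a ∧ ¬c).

(c ∨ ¬a) ∧ (a ∨ ¬c)

(c ∧ a) ∨ (¬a ∧ ¬c)
= (c ∨ ¬a) ∧ (c ∨ ¬c) ∧ (a ∨ ¬a) ∧ (a ∨ ¬c)   — distribute ∨ over ∧
= (c ∨ ¬a) ∧ (a ∨ ¬c)   — simplify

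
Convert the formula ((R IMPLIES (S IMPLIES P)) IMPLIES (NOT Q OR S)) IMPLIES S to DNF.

((R IMPLIES (S IMPLIES P)) IMPLIES (NOT Q OR S)) IMPLIES S
⇔ NOT ((R IMPLIES (S IMPLIES P)) IMPLIES (NOT Q OR S)) OR S   [eliminate IMPLIES]
⇔ NOT (NOT (R IMPLIES (S IMPLIES P)) OR NOT Q OR S) OR S   [eliminate IMPLIES]
⇔ NOT (NOT (NOT R OR (S IMPLIES P)) OR NOT Q OR S) OR S   [eliminate IMPLIES]
⇔ NOT (NOT (NOT R OR NOT S OR P) OR NOT Q OR S) OR S   [eliminate IMPLIES]
⇔ (NOT NOT (NOT R OR NOT S OR P) AND NOT NOT Q AND NOT S) OR S   [De Morgan]
⇔ ((NOT R OR NOT S OR P) AND NOT NOT Q AND NOT S) OR S   [double negation]
⇔ ((NOT R OR NOT S OR P) AND Q AND NOT S) OR S   [double negation]
⇔ (NOT R AND Q AND NOT S) OR (NOT S AND Q AND NOT S) OR (P AND Q AND NOT S) OR S   [distribute AND over OR]
⇔ (NOT S AND Q) OR S   [simplify]

(NOT S AND Q) OR S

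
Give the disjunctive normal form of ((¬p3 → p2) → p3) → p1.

(p2 ∧ ¬p3) ∨ p1

((¬p3 → p2) → p3) → p1
≡ ¬((¬p3 → p2) → p3) ∨ p1   [eliminate →]
≡ ¬(¬(¬p3 → p2) ∨ p3) ∨ p1   [eliminate →]
≡ ¬(¬(¬¬p3 ∨ p2) ∨ p3) ∨ p1   [eliminate →]
≡ (¬¬(¬¬p3 ∨ p2) ∧ ¬p3) ∨ p1   [De Morgan]
≡ ((¬¬p3 ∨ p2) ∧ ¬p3) ∨ p1   [double negation]
≡ ((p3 ∨ p2) ∧ ¬p3) ∨ p1   [double negation]
≡ (p3 ∧ ¬p3) ∨ (p2 ∧ ¬p3) ∨ p1   [distribute ∧ over ∨]
≡ (p2 ∧ ¬p3) ∨ p1   [simplify]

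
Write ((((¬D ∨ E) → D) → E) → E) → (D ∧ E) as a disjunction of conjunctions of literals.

((((¬D ∨ E) → D) → E) → E) → (D ∧ E)
= ¬((((¬D ∨ E) → D) → E) → E) ∨ (D ∧ E)   [eliminate →]
= ¬(¬(((¬D ∨ E) → D) → E) ∨ E) ∨ (D ∧ E)   [eliminate →]
= ¬(¬(¬((¬D ∨ E) → D) ∨ E) ∨ E) ∨ (D ∧ E)   [eliminate →]
= ¬(¬(¬(¬(¬D ∨ E) ∨ D) ∨ E) ∨ E) ∨ (D ∧ E)   [eliminate →]
= (¬¬(¬(¬(¬D ∨ E) ∨ D) ∨ E) ∧ ¬E) ∨ (D ∧ E)   [De Morgan]
= ((¬(¬(¬D ∨ E) ∨ D) ∨ E) ∧ ¬E) ∨ (D ∧ E)   [double negation]
= (((¬¬(¬D ∨ E) ∧ ¬D) ∨ E) ∧ ¬E) ∨ (D ∧ E)   [De Morgan]
= ((((¬D ∨ E) ∧ ¬D) ∨ E) ∧ ¬E) ∨ (D ∧ E)   [double negation]
= (¬D ∧ ¬D ∧ ¬E) ∨ (E ∧ ¬D ∧ ¬E) ∨ (E ∧ ¬E) ∨ (D ∧ E)   [distribute ∧ over ∨]
= (¬D ∧ ¬E) ∨ (D ∧ E)   [simplify]

(¬D ∧ ¬E) ∨ (D ∧ E)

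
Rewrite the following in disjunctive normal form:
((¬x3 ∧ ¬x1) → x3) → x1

(¬x3 ∧ ¬x1) ∨ x1

((¬x3 ∧ ¬x1) → x3) → x1
= ¬((¬x3 ∧ ¬x1) → x3) ∨ x1   [eliminate →]
= ¬(¬(¬x3 ∧ ¬x1) ∨ x3) ∨ x1   [eliminate →]
= (¬¬(¬x3 ∧ ¬x1) ∧ ¬x3) ∨ x1   [De Morgan]
= (¬x3 ∧ ¬x1 ∧ ¬x3) ∨ x1   [double negation]
= (¬x3 ∧ ¬x1) ∨ x1   [simplify]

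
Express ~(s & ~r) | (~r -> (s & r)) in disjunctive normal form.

~(s & ~r) | (~r -> (s & r))
⇔ ~(s & ~r) | ~~r | (s & r)
⇔ ~s | ~~r | ~~r | (s & r)
⇔ ~s | r | ~~r | (s & r)
⇔ ~s | r | r | (s & r)
⇔ ~s | r

~s | r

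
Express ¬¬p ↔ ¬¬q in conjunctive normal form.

¬¬p ↔ ¬¬q
≡ (¬¬p → ¬¬q) ∧ (¬¬q → ¬¬p)   [eliminate ↔]
≡ (¬¬¬p ∨ ¬¬q) ∧ (¬¬q → ¬¬p)   [eliminate →]
≡ (¬¬¬p ∨ ¬¬q) ∧ (¬¬¬q ∨ ¬¬p)   [eliminate →]
≡ (¬p ∨ ¬¬q) ∧ (¬¬¬q ∨ ¬¬p)   [double negation]
≡ (¬p ∨ q) ∧ (¬¬¬q ∨ ¬¬p)   [double negation]
≡ (¬p ∨ q) ∧ (¬q ∨ ¬¬p)   [double negation]
≡ (¬p ∨ q) ∧ (¬q ∨ p)   [double negation]

(¬p ∨ q) ∧ (¬q ∨ p)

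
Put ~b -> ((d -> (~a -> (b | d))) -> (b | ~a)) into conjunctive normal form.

b | ~a

~b -> ((d -> (~a -> (b | d))) -> (b | ~a))
⇔ ~~b | ((d -> (~a -> (b | d))) -> (b | ~a))   (eliminate ->)
⇔ ~~b | ~(d -> (~a -> (b | d))) | b | ~a   (eliminate ->)
⇔ ~~b | ~(~d | (~a -> (b | d))) | b | ~a   (eliminate ->)
⇔ ~~b | ~(~d | ~~a | b | d) | b | ~a   (eliminate ->)
⇔ b | ~(~d | ~~a | b | d) | b | ~a   (double negation)
⇔ b | (~~d & ~~~a & ~b & ~d) | b | ~a   (De Morgan)
⇔ b | (d & ~~~a & ~b & ~d) | b | ~a   (double negation)
⇔ b | (d & ~a & ~b & ~d) | b | ~a   (double negation)
⇔ (b | d | b | ~a) & (b | ~a | b | ~a) & (b | ~b | b | ~a) & (b | ~d | b | ~a)   (distribute | over &)
⇔ b | ~a   (simplify)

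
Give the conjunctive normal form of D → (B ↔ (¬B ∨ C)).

D → (B ↔ (¬B ∨ C))
⇔ ¬D ∨ (B ↔ (¬B ∨ C))   [eliminate →]
⇔ ¬D ∨ ((B → (¬B ∨ C)) ∧ ((¬B ∨ C) → B))   [eliminate ↔]
⇔ ¬D ∨ ((¬B ∨ ¬B ∨ C) ∧ ((¬B ∨ C) → B))   [eliminate →]
⇔ ¬D ∨ ((¬B ∨ ¬B ∨ C) ∧ (¬(¬B ∨ C) ∨ B))   [eliminate →]
⇔ ¬D ∨ ((¬B ∨ ¬B ∨ C) ∧ ((¬¬B ∧ ¬C) ∨ B))   [De Morgan]
⇔ ¬D ∨ ((¬B ∨ ¬B ∨ C) ∧ ((B ∧ ¬C) ∨ B))   [double negation]
⇔ (¬D ∨ ¬B ∨ ¬B ∨ C) ∧ (¬D ∨ B ∨ B) ∧ (¬D ∨ ¬C ∨ B)   [distribute ∨ over ∧]
⇔ (¬D ∨ ¬B ∨ C) ∧ (¬D ∨ B)   [simplify]

(¬D ∨ ¬B ∨ C) ∧ (¬D ∨ B)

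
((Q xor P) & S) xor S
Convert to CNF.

((Q xor P) & S) xor S
≡ (((Q xor P) & S) | S) & ~((Q xor P) & S & S)   [expand xor]
≡ (((Q | P) & ~(Q & P) & S) | S) & ~((Q xor P) & S & S)   [expand xor]
≡ (((Q | P) & ~(Q & P) & S) | S) & ~((Q | P) & ~(Q & P) & S & S)   [expand xor]
≡ (((Q | P) & (~Q | ~P) & S) | S) & ~((Q | P) & ~(Q & P) & S & S)   [De Morgan]
≡ (((Q | P) & (~Q | ~P) & S) | S) & (~(Q | P) | ~~(Q & P) | ~S | ~S)   [De Morgan]
≡ (((Q | P) & (~Q | ~P) & S) | S) & ((~Q & ~P) | ~~(Q & P) | ~S | ~S)   [De Morgan]
≡ (((Q | P) & (~Q | ~P) & S) | S) & ((~Q & ~P) | (Q & P) | ~S | ~S)   [double negation]
≡ (Q | P | S) & (~Q | ~P | S) & (S | S) & (~Q | Q | ~S | ~S) & (~Q | P | ~S | ~S) & (~P | Q | ~S | ~S) & (~P | P | ~S | ~S)   [distribute | over &]
≡ S & (~Q | P | ~S) & (~P | Q | ~S)   [simplify]

S & (~Q | P | ~S) & (~P | Q | ~S)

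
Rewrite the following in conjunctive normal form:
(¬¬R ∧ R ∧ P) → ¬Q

¬R ∨ ¬P ∨ ¬Q

(¬¬R ∧ R ∧ P) → ¬Q
≡ ¬(¬¬R ∧ R ∧ P) ∨ ¬Q   (eliminate →)
≡ ¬¬¬R ∨ ¬R ∨ ¬P ∨ ¬Q   (De Morgan)
≡ ¬R ∨ ¬R ∨ ¬P ∨ ¬Q   (double negation)
≡ ¬R ∨ ¬P ∨ ¬Q   (simplify)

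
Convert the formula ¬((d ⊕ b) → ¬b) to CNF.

¬((d ⊕ b) → ¬b)
⇔ ¬(¬(d ⊕ b) ∨ ¬b)   [eliminate →]
⇔ ¬(¬((d ∨ b) ∧ ¬(d ∧ b)) ∨ ¬b)   [expand ⊕]
⇔ ¬¬((d ∨ b) ∧ ¬(d ∧ b)) ∧ ¬¬b   [De Morgan]
⇔ (d ∨ b) ∧ ¬(d ∧ b) ∧ ¬¬b   [double negation]
⇔ (d ∨ b) ∧ (¬d ∨ ¬b) ∧ ¬¬b   [De Morgan]
⇔ (d ∨ b) ∧ (¬d ∨ ¬b) ∧ b   [double negation]
⇔ (¬d ∨ ¬b) ∧ b   [simplify]

(¬d ∨ ¬b) ∧ b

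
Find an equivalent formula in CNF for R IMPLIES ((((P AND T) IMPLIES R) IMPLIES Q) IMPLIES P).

NOT R OR NOT Q OR P

R IMPLIES ((((P AND T) IMPLIES R) IMPLIES Q) IMPLIES P)
≡ NOT R OR ((((P AND T) IMPLIES R) IMPLIES Q) IMPLIES P)   [eliminate IMPLIES]
≡ NOT R OR NOT (((P AND T) IMPLIES R) IMPLIES Q) OR P   [eliminate IMPLIES]
≡ NOT R OR NOT (NOT ((P AND T) IMPLIES R) OR Q) OR P   [eliminate IMPLIES]
≡ NOT R OR NOT (NOT (NOT (P AND T) OR R) OR Q) OR P   [eliminate IMPLIES]
≡ NOT R OR (NOT NOT (NOT (P AND T) OR R) AND NOT Q) OR P   [De Morgan]
≡ NOT R OR ((NOT (P AND T) OR R) AND NOT Q) OR P   [double negation]
≡ NOT R OR ((NOT P OR NOT T OR R) AND NOT Q) OR P   [De Morgan]
≡ (NOT R OR NOT P OR NOT T OR R OR P) AND (NOT R OR NOT Q OR P)   [distribute OR over AND]
≡ NOT R OR NOT Q OR P   [simplify]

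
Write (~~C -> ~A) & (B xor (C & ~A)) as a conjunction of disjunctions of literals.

(~C | ~A) & (B | C) & (B | ~A) & (~B | ~C | A)

(~~C -> ~A) & (B xor (C & ~A))
≡ (~~~C | ~A) & (B xor (C & ~A))   (eliminate ->)
≡ (~~~C | ~A) & (B | (C & ~A)) & ~(B & C & ~A)   (expand xor)
≡ (~C | ~A) & (B | (C & ~A)) & ~(B & C & ~A)   (double negation)
≡ (~C | ~A) & (B | (C & ~A)) & (~B | ~C | ~~A)   (De Morgan)
≡ (~C | ~A) & (B | (C & ~A)) & (~B | ~C | A)   (double negation)
≡ (~C | ~A) & (B | C) & (B | ~A) & (~B | ~C | A)   (distribute | over &)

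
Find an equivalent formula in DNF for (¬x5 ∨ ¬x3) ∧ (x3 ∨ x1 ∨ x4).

(¬x5 ∨ ¬x3) ∧ (x3 ∨ x1 ∨ x4)
= ¬x5 ∧ x3 ∨ ¬x5 ∧ x1 ∨ ¬x5 ∧ x4 ∨ ¬x3 ∧ x3 ∨ ¬x3 ∧ x1 ∨ ¬x3 ∧ x4
= ¬x5 ∧ x3 ∨ ¬x5 ∧ x1 ∨ ¬x5 ∧ x4 ∨ ¬x3 ∧ x1 ∨ ¬x3 ∧ x4

¬x5 ∧ x3 ∨ ¬x5 ∧ x1 ∨ ¬x5 ∧ x4 ∨ ¬x3 ∧ x1 ∨ ¬x3 ∧ x4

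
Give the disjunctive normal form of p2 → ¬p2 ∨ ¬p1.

p2 → ¬p2 ∨ ¬p1
≡ ¬p2 ∨ ¬p2 ∨ ¬p1
≡ ¬p2 ∨ ¬p1

¬p2 ∨ ¬p1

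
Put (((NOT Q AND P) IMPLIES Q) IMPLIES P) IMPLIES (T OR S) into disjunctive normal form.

NOT P OR T OR S

(((NOT Q AND P) IMPLIES Q) IMPLIES P) IMPLIES (T OR S)
⇔ NOT (((NOT Q AND P) IMPLIES Q) IMPLIES P) OR T OR S   (eliminate IMPLIES)
⇔ NOT (NOT ((NOT Q AND P) IMPLIES Q) OR P) OR T OR S   (eliminate IMPLIES)
⇔ NOT (NOT (NOT (NOT Q AND P) OR Q) OR P) OR T OR S   (eliminate IMPLIES)
⇔ (NOT NOT (NOT (NOT Q AND P) OR Q) AND NOT P) OR T OR S   (De Morgan)
⇔ ((NOT (NOT Q AND P) OR Q) AND NOT P) OR T OR S   (double negation)
⇔ ((NOT NOT Q OR NOT P OR Q) AND NOT P) OR T OR S   (De Morgan)
⇔ ((Q OR NOT P OR Q) AND NOT P) OR T OR S   (double negation)
⇔ (Q AND NOT P) OR (NOT P AND NOT P) OR (Q AND NOT P) OR T OR S   (distribute AND over OR)
⇔ NOT P OR T OR S   (simplify)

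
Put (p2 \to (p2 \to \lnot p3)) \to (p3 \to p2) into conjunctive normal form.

p2 \lor \lnot p3

(p2 \to (p2 \to \lnot p3)) \to (p3 \to p2)
⇔ \lnot (p2 \to (p2 \to \lnot p3)) \lor (p3 \to p2)   — eliminate \to
⇔ \lnot (\lnot p2 \lor (p2 \to \lnot p3)) \lor (p3 \to p2)   — eliminate \to
⇔ \lnot (\lnot p2 \lor \lnot p2 \lor \lnot p3) \lor (p3 \to p2)   — eliminate \to
⇔ \lnot (\lnot p2 \lor \lnot p2 \lor \lnot p3) \lor \lnot p3 \lor p2   — eliminate \to
⇔ (\lnot \lnot p2 \land \lnot \lnot p2 \land \lnot \lnot p3) \lor \lnot p3 \lor p2   — De Morgan
⇔ (p2 \land \lnot \lnot p2 \land \lnot \lnot p3) \lor \lnot p3 \lor p2   — double negation
⇔ (p2 \land p2 \land \lnot \lnot p3) \lor \lnot p3 \lor p2   — double negation
⇔ (p2 \land p2 \land p3) \lor \lnot p3 \lor p2   — double negation
⇔ (p2 \lor \lnot p3 \lor p2) \land (p2 \lor \lnot p3 \lor p2) \land (p3 \lor \lnot p3 \lor p2)   — distribute \lor over \land
⇔ p2 \lor \lnot p3   — simplify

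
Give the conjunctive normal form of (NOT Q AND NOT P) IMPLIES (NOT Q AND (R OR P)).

(NOT Q AND NOT P) IMPLIES (NOT Q AND (R OR P))
≡ NOT (NOT Q AND NOT P) OR (NOT Q AND (R OR P))   [eliminate IMPLIES]
≡ NOT NOT Q OR NOT NOT P OR (NOT Q AND (R OR P))   [De Morgan]
≡ Q OR NOT NOT P OR (NOT Q AND (R OR P))   [double negation]
≡ Q OR P OR (NOT Q AND (R OR P))   [double negation]
≡ (Q OR P OR NOT Q) AND (Q OR P OR R OR P)   [distribute OR over AND]
≡ Q OR P OR R   [simplify]

Q OR P OR R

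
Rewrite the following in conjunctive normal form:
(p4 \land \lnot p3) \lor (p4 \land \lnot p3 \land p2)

(p4 \land \lnot p3) \lor (p4 \land \lnot p3 \land p2)
= (p4 \lor p4) \land (p4 \lor \lnot p3) \land (p4 \lor p2) \land (\lnot p3 \lor p4) \land (\lnot p3 \lor \lnot p3) \land (\lnot p3 \lor p2)   [distribute \lor over \land]
= p4 \land \lnot p3   [simplify]

p4 \land \lnot p3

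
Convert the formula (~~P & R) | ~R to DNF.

(~~P & R) | ~R
= (P & R) | ~R

(P & R) | ~R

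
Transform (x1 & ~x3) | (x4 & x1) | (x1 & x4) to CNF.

x1 & (~x3 | x4)

(x1 & ~x3) | (x4 & x1) | (x1 & x4)
≡ (x1 | x4 | x1) & (x1 | x4 | x4) & (x1 | x1 | x1) & (x1 | x1 | x4) & (~x3 | x4 | x1) & (~x3 | x4 | x4) & (~x3 | x1 | x1) & (~x3 | x1 | x4)   — distribute | over &
≡ x1 & (~x3 | x4)   — simplify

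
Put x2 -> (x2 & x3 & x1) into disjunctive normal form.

~x2 | (x2 & x3 & x1)

x2 -> (x2 & x3 & x1)
≡ ~x2 | (x2 & x3 & x1)   [eliminate ->]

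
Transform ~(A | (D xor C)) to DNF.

(~A & ~D & ~C) | (~A & C & D)

~(A | (D xor C))
⇔ ~(A | (D & ~C) | (~D & C))   [expand xor]
⇔ ~A & ~(D & ~C) & ~(~D & C)   [De Morgan]
⇔ ~A & (~D | ~~C) & ~(~D & C)   [De Morgan]
⇔ ~A & (~D | C) & ~(~D & C)   [double negation]
⇔ ~A & (~D | C) & (~~D | ~C)   [De Morgan]
⇔ ~A & (~D | C) & (D | ~C)   [double negation]
⇔ (~A & ~D & D) | (~A & ~D & ~C) | (~A & C & D) | (~A & C & ~C)   [distribute & over |]
⇔ (~A & ~D & ~C) | (~A & C & D)   [simplify]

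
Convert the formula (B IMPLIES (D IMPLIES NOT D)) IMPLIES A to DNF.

(B IMPLIES (D IMPLIES NOT D)) IMPLIES A
≡ NOT (B IMPLIES (D IMPLIES NOT D)) OR A   [eliminate IMPLIES]
≡ NOT (NOT B OR (D IMPLIES NOT D)) OR A   [eliminate IMPLIES]
≡ NOT (NOT B OR NOT D OR NOT D) OR A   [eliminate IMPLIES]
≡ (NOT NOT B AND NOT NOT D AND NOT NOT D) OR A   [De Morgan]
≡ (B AND NOT NOT D AND NOT NOT D) OR A   [double negation]
≡ (B AND D AND NOT NOT D) OR A   [double negation]
≡ (B AND D AND D) OR A   [double negation]
≡ (B AND D) OR A   [simplify]

(B AND D) OR A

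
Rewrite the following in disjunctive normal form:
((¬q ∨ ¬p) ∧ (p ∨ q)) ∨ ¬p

((¬q ∨ ¬p) ∧ (p ∨ q)) ∨ ¬p
= (¬q ∧ p) ∨ (¬q ∧ q) ∨ (¬p ∧ p) ∨ (¬p ∧ q) ∨ ¬p   — distribute ∧ over ∨
= (¬q ∧ p) ∨ ¬p   — simplify

(¬q ∧ p) ∨ ¬p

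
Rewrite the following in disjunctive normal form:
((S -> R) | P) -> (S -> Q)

((S -> R) | P) -> (S -> Q)
≡ ~((S -> R) | P) | (S -> Q)   — eliminate ->
≡ ~(~S | R | P) | (S -> Q)   — eliminate ->
≡ ~(~S | R | P) | ~S | Q   — eliminate ->
≡ (~~S & ~R & ~P) | ~S | Q   — De Morgan
≡ (S & ~R & ~P) | ~S | Q   — double negation

(S & ~R & ~P) | ~S | Q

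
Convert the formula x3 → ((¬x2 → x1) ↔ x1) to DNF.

x3 → ((¬x2 → x1) ↔ x1)
≡ ¬x3 ∨ ((¬x2 → x1) ↔ x1)   (eliminate →)
≡ ¬x3 ∨ (((¬x2 → x1) → x1) ∧ (x1 → (¬x2 → x1)))   (eliminate ↔)
≡ ¬x3 ∨ ((¬(¬x2 → x1) ∨ x1) ∧ (x1 → (¬x2 → x1)))   (eliminate →)
≡ ¬x3 ∨ ((¬(¬¬x2 ∨ x1) ∨ x1) ∧ (x1 → (¬x2 → x1)))   (eliminate →)
≡ ¬x3 ∨ ((¬(¬¬x2 ∨ x1) ∨ x1) ∧ (¬x1 ∨ (¬x2 → x1)))   (eliminate →)
≡ ¬x3 ∨ ((¬(¬¬x2 ∨ x1) ∨ x1) ∧ (¬x1 ∨ ¬¬x2 ∨ x1))   (eliminate →)
≡ ¬x3 ∨ (((¬¬¬x2 ∧ ¬x1) ∨ x1) ∧ (¬x1 ∨ ¬¬x2 ∨ x1))   (De Morgan)
≡ ¬x3 ∨ (((¬x2 ∧ ¬x1) ∨ x1) ∧ (¬x1 ∨ ¬¬x2 ∨ x1))   (double negation)
≡ ¬x3 ∨ (((¬x2 ∧ ¬x1) ∨ x1) ∧ (¬x1 ∨ x2 ∨ x1))   (double negation)
≡ ¬x3 ∨ (¬x2 ∧ ¬x1 ∧ ¬x1) ∨ (¬x2 ∧ ¬x1 ∧ x2) ∨ (¬x2 ∧ ¬x1 ∧ x1) ∨ (x1 ∧ ¬x1) ∨ (x1 ∧ x2) ∨ (x1 ∧ x1)   (distribute ∧ over ∨)
≡ ¬x3 ∨ (¬x2 ∧ ¬x1) ∨ x1   (simplify)

¬x3 ∨ (¬x2 ∧ ¬x1) ∨ x1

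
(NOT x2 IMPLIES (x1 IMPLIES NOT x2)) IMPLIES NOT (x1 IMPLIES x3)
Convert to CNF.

(NOT x2 IMPLIES (x1 IMPLIES NOT x2)) IMPLIES NOT (x1 IMPLIES x3)
≡ NOT (NOT x2 IMPLIES (x1 IMPLIES NOT x2)) OR NOT (x1 IMPLIES x3)   [eliminate IMPLIES]
≡ NOT (NOT NOT x2 OR (x1 IMPLIES NOT x2)) OR NOT (x1 IMPLIES x3)   [eliminate IMPLIES]
≡ NOT (NOT NOT x2 OR NOT x1 OR NOT x2) OR NOT (x1 IMPLIES x3)   [eliminate IMPLIES]
≡ NOT (NOT NOT x2 OR NOT x1 OR NOT x2) OR NOT (NOT x1 OR x3)   [eliminate IMPLIES]
≡ (NOT NOT NOT x2 AND NOT NOT x1 AND NOT NOT x2) OR NOT (NOT x1 OR x3)   [De Morgan]
≡ (NOT x2 AND NOT NOT x1 AND NOT NOT x2) OR NOT (NOT x1 OR x3)   [double negation]
≡ (NOT x2 AND x1 AND NOT NOT x2) OR NOT (NOT x1 OR x3)   [double negation]
≡ (NOT x2 AND x1 AND x2) OR NOT (NOT x1 OR x3)   [double negation]
≡ (NOT x2 AND x1 AND x2) OR (NOT NOT x1 AND NOT x3)   [De Morgan]
≡ (NOT x2 AND x1 AND x2) OR (x1 AND NOT x3)   [double negation]
≡ (NOT x2 OR x1) AND (NOT x2 OR NOT x3) AND (x1 OR x1) AND (x1 OR NOT x3) AND (x2 OR x1) AND (x2 OR NOT x3)   [distribute OR over AND]
≡ (NOT x2 OR NOT x3) AND x1 AND (x2 OR NOT x3)   [simplify]

(NOT x2 OR NOT x3) AND x1 AND (x2 OR NOT x3)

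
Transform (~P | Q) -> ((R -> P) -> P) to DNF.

(~P | Q) -> ((R -> P) -> P)
= ~(~P | Q) | ((R -> P) -> P)   [eliminate ->]
= ~(~P | Q) | ~(R -> P) | P   [eliminate ->]
= ~(~P | Q) | ~(~R | P) | P   [eliminate ->]
= (~~P & ~Q) | ~(~R | P) | P   [De Morgan]
= (P & ~Q) | ~(~R | P) | P   [double negation]
= (P & ~Q) | (~~R & ~P) | P   [De Morgan]
= (P & ~Q) | (R & ~P) | P   [double negation]
= (R & ~P) | P   [simplify]

(R & ~P) | P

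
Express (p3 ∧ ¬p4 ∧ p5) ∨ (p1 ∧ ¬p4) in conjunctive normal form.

(p3 ∨ p1) ∧ ¬p4 ∧ (p5 ∨ p1)

(p3 ∧ ¬p4 ∧ p5) ∨ (p1 ∧ ¬p4)
= (p3 ∨ p1) ∧ (p3 ∨ ¬p4) ∧ (¬p4 ∨ p1) ∧ (¬p4 ∨ ¬p4) ∧ (p5 ∨ p1) ∧ (p5 ∨ ¬p4)
= (p3 ∨ p1) ∧ ¬p4 ∧ (p5 ∨ p1)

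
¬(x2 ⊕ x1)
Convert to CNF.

¬(x2 ⊕ x1)
≡ ¬((x2 ∨ x1) ∧ ¬(x2 ∧ x1))   (expand ⊕)
≡ ¬(x2 ∨ x1) ∨ ¬¬(x2 ∧ x1)   (De Morgan)
≡ (¬x2 ∧ ¬x1) ∨ ¬¬(x2 ∧ x1)   (De Morgan)
≡ (¬x2 ∧ ¬x1) ∨ (x2 ∧ x1)   (double negation)
≡ (¬x2 ∨ x2) ∧ (¬x2 ∨ x1) ∧ (¬x1 ∨ x2) ∧ (¬x1 ∨ x1)   (distribute ∨ over ∧)
≡ (¬x2 ∨ x1) ∧ (¬x1 ∨ x2)   (simplify)

(¬x2 ∨ x1) ∧ (¬x1 ∨ x2)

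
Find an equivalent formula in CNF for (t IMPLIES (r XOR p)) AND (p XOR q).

(t IMPLIES (r XOR p)) AND (p XOR q)
≡ (NOT t OR (r XOR p)) AND (p XOR q)   [eliminate IMPLIES]
≡ (NOT t OR ((r OR p) AND NOT (r AND p))) AND (p XOR q)   [expand XOR]
≡ (NOT t OR ((r OR p) AND NOT (r AND p))) AND (p OR q) AND NOT (p AND q)   [expand XOR]
≡ (NOT t OR ((r OR p) AND (NOT r OR NOT p))) AND (p OR q) AND NOT (p AND q)   [De Morgan]
≡ (NOT t OR ((r OR p) AND (NOT r OR NOT p))) AND (p OR q) AND (NOT p OR NOT q)   [De Morgan]
≡ (NOT t OR r OR p) AND (NOT t OR NOT r OR NOT p) AND (p OR q) AND (NOT p OR NOT q)   [distribute OR over AND]

(NOT t OR r OR p) AND (NOT t OR NOT r OR NOT p) AND (p OR q) AND (NOT p OR NOT q)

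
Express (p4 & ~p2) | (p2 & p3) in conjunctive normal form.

(p4 | p2) & (p4 | p3) & (~p2 | p3)

(p4 & ~p2) | (p2 & p3)
= (p4 | p2) & (p4 | p3) & (~p2 | p2) & (~p2 | p3)   [distribute | over &]
= (p4 | p2) & (p4 | p3) & (~p2 | p3)   [simplify]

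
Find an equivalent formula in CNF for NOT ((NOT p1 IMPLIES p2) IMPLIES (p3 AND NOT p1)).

NOT ((NOT p1 IMPLIES p2) IMPLIES (p3 AND NOT p1))
≡ NOT (NOT (NOT p1 IMPLIES p2) OR (p3 AND NOT p1))   [eliminate IMPLIES]
≡ NOT (NOT (NOT NOT p1 OR p2) OR (p3 AND NOT p1))   [eliminate IMPLIES]
≡ NOT NOT (NOT NOT p1 OR p2) AND NOT (p3 AND NOT p1)   [De Morgan]
≡ (NOT NOT p1 OR p2) AND NOT (p3 AND NOT p1)   [double negation]
≡ (p1 OR p2) AND NOT (p3 AND NOT p1)   [double negation]
≡ (p1 OR p2) AND (NOT p3 OR NOT NOT p1)   [De Morgan]
≡ (p1 OR p2) AND (NOT p3 OR p1)   [double negation]

(p1 OR p2) AND (NOT p3 OR p1)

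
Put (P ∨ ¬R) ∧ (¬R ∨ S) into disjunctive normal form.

(P ∨ ¬R) ∧ (¬R ∨ S)
⇔ (P ∧ ¬R) ∨ (P ∧ S) ∨ (¬R ∧ ¬R) ∨ (¬R ∧ S)   — distribute ∧ over ∨
⇔ (P ∧ S) ∨ ¬R   — simplify

(P ∧ S) ∨ ¬R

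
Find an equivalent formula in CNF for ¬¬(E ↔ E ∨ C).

¬¬(E ↔ E ∨ C)
⇔ ¬¬((E → E ∨ C) ∧ (E ∨ C → E))   (eliminate ↔)
⇔ ¬¬((¬E ∨ E ∨ C) ∧ (E ∨ C → E))   (eliminate →)
⇔ ¬¬((¬E ∨ E ∨ C) ∧ (¬(E ∨ C) ∨ E))   (eliminate →)
⇔ (¬E ∨ E ∨ C) ∧ (¬(E ∨ C) ∨ E)   (double negation)
⇔ (¬E ∨ E ∨ C) ∧ (¬E ∧ ¬C ∨ E)   (De Morgan)
⇔ (¬E ∨ E ∨ C) ∧ (¬E ∨ E) ∧ (¬C ∨ E)   (distribute ∨ over ∧)
⇔ ¬C ∨ E   (simplify)

¬C ∨ E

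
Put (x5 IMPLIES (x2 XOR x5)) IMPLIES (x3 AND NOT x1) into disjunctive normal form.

(x5 IMPLIES (x2 XOR x5)) IMPLIES (x3 AND NOT x1)
⇔ NOT (x5 IMPLIES (x2 XOR x5)) OR (x3 AND NOT x1)   [eliminate IMPLIES]
⇔ NOT (NOT x5 OR (x2 XOR x5)) OR (x3 AND NOT x1)   [eliminate IMPLIES]
⇔ NOT (NOT x5 OR (x2 AND NOT x5) OR (NOT x2 AND x5)) OR (x3 AND NOT x1)   [expand XOR]
⇔ (NOT NOT x5 AND NOT (x2 AND NOT x5) AND NOT (NOT x2 AND x5)) OR (x3 AND NOT x1)   [De Morgan]
⇔ (x5 AND NOT (x2 AND NOT x5) AND NOT (NOT x2 AND x5)) OR (x3 AND NOT x1)   [double negation]
⇔ (x5 AND (NOT x2 OR NOT NOT x5) AND NOT (NOT x2 AND x5)) OR (x3 AND NOT x1)   [De Morgan]
⇔ (x5 AND (NOT x2 OR x5) AND NOT (NOT x2 AND x5)) OR (x3 AND NOT x1)   [double negation]
⇔ (x5 AND (NOT x2 OR x5) AND (NOT NOT x2 OR NOT x5)) OR (x3 AND NOT x1)   [De Morgan]
⇔ (x5 AND (NOT x2 OR x5) AND (x2 OR NOT x5)) OR (x3 AND NOT x1)   [double negation]
⇔ (x5 AND NOT x2 AND x2) OR (x5 AND NOT x2 AND NOT x5) OR (x5 AND x5 AND x2) OR (x5 AND x5 AND NOT x5) OR (x3 AND NOT x1)   [distribute AND over OR]
⇔ (x5 AND x2) OR (x3 AND NOT x1)   [simplify]

(x5 AND x2) OR (x3 AND NOT x1)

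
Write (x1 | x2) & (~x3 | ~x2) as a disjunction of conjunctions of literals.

(x1 & ~x3) | (x1 & ~x2) | (x2 & ~x3)

(x1 | x2) & (~x3 | ~x2)
= (x1 & ~x3) | (x1 & ~x2) | (x2 & ~x3) | (x2 & ~x2)   [distribute & over |]
= (x1 & ~x3) | (x1 & ~x2) | (x2 & ~x3)   [simplify]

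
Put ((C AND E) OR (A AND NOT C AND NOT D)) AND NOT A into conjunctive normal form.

((C AND E) OR (A AND NOT C AND NOT D)) AND NOT A
≡ (C OR A) AND (C OR NOT C) AND (C OR NOT D) AND (E OR A) AND (E OR NOT C) AND (E OR NOT D) AND NOT A   [distribute OR over AND]
≡ (C OR A) AND (C OR NOT D) AND (E OR A) AND (E OR NOT C) AND (E OR NOT D) AND NOT A   [simplify]

(C OR A) AND (C OR NOT D) AND (E OR A) AND (E OR NOT C) AND (E OR NOT D) AND NOT A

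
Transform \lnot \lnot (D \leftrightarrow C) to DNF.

(\lnot D \land \lnot C) \lor (C \land D)

\lnot \lnot (D \leftrightarrow C)
≡ \lnot \lnot ((D \to C) \land (C \to D))   [eliminate \leftrightarrow]
≡ \lnot \lnot ((\lnot D \lor C) \land (C \to D))   [eliminate \to]
≡ \lnot \lnot ((\lnot D \lor C) \land (\lnot C \lor D))   [eliminate \to]
≡ (\lnot D \lor C) \land (\lnot C \lor D)   [double negation]
≡ (\lnot D \land \lnot C) \lor (\lnot D \land D) \lor (C \land \lnot C) \lor (C \land D)   [distribute \land over \lor]
≡ (\lnot D \land \lnot C) \lor (C \land D)   [simplify]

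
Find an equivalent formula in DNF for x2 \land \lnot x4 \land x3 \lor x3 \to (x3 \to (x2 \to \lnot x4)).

\lnot x3 \lor \lnot x2 \lor \lnot x4

x2 \land \lnot x4 \land x3 \lor x3 \to (x3 \to (x2 \to \lnot x4))
≡ \lnot (x2 \land \lnot x4 \land x3 \lor x3) \lor (x3 \to (x2 \to \lnot x4))   — eliminate \to
≡ \lnot (x2 \land \lnot x4 \land x3 \lor x3) \lor \lnot x3 \lor (x2 \to \lnot x4)   — eliminate \to
≡ \lnot (x2 \land \lnot x4 \land x3 \lor x3) \lor \lnot x3 \lor \lnot x2 \lor \lnot x4   — eliminate \to
≡ \lnot (x2 \land \lnot x4 \land x3) \land \lnot x3 \lor \lnot x3 \lor \lnot x2 \lor \lnot x4   — De Morgan
≡ (\lnot x2 \lor \lnot \lnot x4 \lor \lnot x3) \land \lnot x3 \lor \lnot x3 \lor \lnot x2 \lor \lnot x4   — De Morgan
≡ (\lnot x2 \lor x4 \lor \lnot x3) \land \lnot x3 \lor \lnot x3 \lor \lnot x2 \lor \lnot x4   — double negation
≡ \lnot x2 \land \lnot x3 \lor x4 \land \lnot x3 \lor \lnot x3 \land \lnot x3 \lor \lnot x3 \lor \lnot x2 \lor \lnot x4   — distribute \land over \lor
≡ \lnot x3 \lor \lnot x2 \lor \lnot x4   — simplify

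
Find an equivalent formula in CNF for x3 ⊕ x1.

(x3 ∨ x1) ∧ (¬x3 ∨ ¬x1)

x3 ⊕ x1
≡ (x3 ∨ x1) ∧ ¬(x3 ∧ x1)   [expand ⊕]
≡ (x3 ∨ x1) ∧ (¬x3 ∨ ¬x1)   [De Morgan]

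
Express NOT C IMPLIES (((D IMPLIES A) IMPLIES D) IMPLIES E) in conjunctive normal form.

C OR NOT D OR E

NOT C IMPLIES (((D IMPLIES A) IMPLIES D) IMPLIES E)
≡ NOT NOT C OR (((D IMPLIES A) IMPLIES D) IMPLIES E)   — eliminate IMPLIES
≡ NOT NOT C OR NOT ((D IMPLIES A) IMPLIES D) OR E   — eliminate IMPLIES
≡ NOT NOT C OR NOT (NOT (D IMPLIES A) OR D) OR E   — eliminate IMPLIES
≡ NOT NOT C OR NOT (NOT (NOT D OR A) OR D) OR E   — eliminate IMPLIES
≡ C OR NOT (NOT (NOT D OR A) OR D) OR E   — double negation
≡ C OR (NOT NOT (NOT D OR A) AND NOT D) OR E   — De Morgan
≡ C OR ((NOT D OR A) AND NOT D) OR E   — double negation
≡ (C OR NOT D OR A OR E) AND (C OR NOT D OR E)   — distribute OR over AND
≡ C OR NOT D OR E   — simplify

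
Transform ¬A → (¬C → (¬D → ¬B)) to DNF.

¬A → (¬C → (¬D → ¬B))
≡ ¬¬A ∨ (¬C → (¬D → ¬B))   — eliminate →
≡ ¬¬A ∨ ¬¬C ∨ (¬D → ¬B)   — eliminate →
≡ ¬¬A ∨ ¬¬C ∨ ¬¬D ∨ ¬B   — eliminate →
≡ A ∨ ¬¬C ∨ ¬¬D ∨ ¬B   — double negation
≡ A ∨ C ∨ ¬¬D ∨ ¬B   — double negation
≡ A ∨ C ∨ D ∨ ¬B   — double negation

A ∨ C ∨ D ∨ ¬B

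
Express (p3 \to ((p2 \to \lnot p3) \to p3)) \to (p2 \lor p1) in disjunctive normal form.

(p3 \to ((p2 \to \lnot p3) \to p3)) \to (p2 \lor p1)
= \lnot (p3 \to ((p2 \to \lnot p3) \to p3)) \lor p2 \lor p1   (eliminate \to)
= \lnot (\lnot p3 \lor ((p2 \to \lnot p3) \to p3)) \lor p2 \lor p1   (eliminate \to)
= \lnot (\lnot p3 \lor \lnot (p2 \to \lnot p3) \lor p3) \lor p2 \lor p1   (eliminate \to)
= \lnot (\lnot p3 \lor \lnot (\lnot p2 \lor \lnot p3) \lor p3) \lor p2 \lor p1   (eliminate \to)
= (\lnot \lnot p3 \land \lnot \lnot (\lnot p2 \lor \lnot p3) \land \lnot p3) \lor p2 \lor p1   (De Morgan)
= (p3 \land \lnot \lnot (\lnot p2 \lor \lnot p3) \land \lnot p3) \lor p2 \lor p1   (double negation)
= (p3 \land (\lnot p2 \lor \lnot p3) \land \lnot p3) \lor p2 \lor p1   (double negation)
= (p3 \land \lnot p2 \land \lnot p3) \lor (p3 \land \lnot p3 \land \lnot p3) \lor p2 \lor p1   (distribute \land over \lor)
= p2 \lor p1   (simplify)

p2 \lor p1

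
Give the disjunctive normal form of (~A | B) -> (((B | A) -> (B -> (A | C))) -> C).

(~A | B) -> (((B | A) -> (B -> (A | C))) -> C)
≡ ~(~A | B) | (((B | A) -> (B -> (A | C))) -> C)   [eliminate ->]
≡ ~(~A | B) | ~((B | A) -> (B -> (A | C))) | C   [eliminate ->]
≡ ~(~A | B) | ~(~(B | A) | (B -> (A | C))) | C   [eliminate ->]
≡ ~(~A | B) | ~(~(B | A) | ~B | A | C) | C   [eliminate ->]
≡ (~~A & ~B) | ~(~(B | A) | ~B | A | C) | C   [De Morgan]
≡ (A & ~B) | ~(~(B | A) | ~B | A | C) | C   [double negation]
≡ (A & ~B) | (~~(B | A) & ~~B & ~A & ~C) | C   [De Morgan]
≡ (A & ~B) | ((B | A) & ~~B & ~A & ~C) | C   [double negation]
≡ (A & ~B) | ((B | A) & B & ~A & ~C) | C   [double negation]
≡ (A & ~B) | (B & B & ~A & ~C) | (A & B & ~A & ~C) | C   [distribute & over |]
≡ (A & ~B) | (B & ~A & ~C) | C   [simplify]

(A & ~B) | (B & ~A & ~C) | C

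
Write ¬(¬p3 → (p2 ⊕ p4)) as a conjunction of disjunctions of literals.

¬(¬p3 → (p2 ⊕ p4))
⇔ ¬(¬¬p3 ∨ (p2 ⊕ p4))   [eliminate →]
⇔ ¬(¬¬p3 ∨ ((p2 ∨ p4) ∧ ¬(p2 ∧ p4)))   [expand ⊕]
⇔ ¬¬¬p3 ∧ ¬((p2 ∨ p4) ∧ ¬(p2 ∧ p4))   [De Morgan]
⇔ ¬p3 ∧ ¬((p2 ∨ p4) ∧ ¬(p2 ∧ p4))   [double negation]
⇔ ¬p3 ∧ (¬(p2 ∨ p4) ∨ ¬¬(p2 ∧ p4))   [De Morgan]
⇔ ¬p3 ∧ ((¬p2 ∧ ¬p4) ∨ ¬¬(p2 ∧ p4))   [De Morgan]
⇔ ¬p3 ∧ ((¬p2 ∧ ¬p4) ∨ (p2 ∧ p4))   [double negation]
⇔ ¬p3 ∧ (¬p2 ∨ p2) ∧ (¬p2 ∨ p4) ∧ (¬p4 ∨ p2) ∧ (¬p4 ∨ p4)   [distribute ∨ over ∧]
⇔ ¬p3 ∧ (¬p2 ∨ p4) ∧ (¬p4 ∨ p2)   [simplify]

¬p3 ∧ (¬p2 ∨ p4) ∧ (¬p4 ∨ p2)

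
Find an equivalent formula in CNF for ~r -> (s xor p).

(r | s | p) & (r | ~s | ~p)

~r -> (s xor p)
⇔ ~~r | (s xor p)
⇔ ~~r | ((s | p) & ~(s & p))
⇔ r | ((s | p) & ~(s & p))
⇔ r | ((s | p) & (~s | ~p))
⇔ (r | s | p) & (r | ~s | ~p)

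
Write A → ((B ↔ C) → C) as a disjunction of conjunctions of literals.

¬A ∨ (B ∧ ¬C) ∨ C

A → ((B ↔ C) → C)
≡ ¬A ∨ ((B ↔ C) → C)   [eliminate →]
≡ ¬A ∨ ¬(B ↔ C) ∨ C   [eliminate →]
≡ ¬A ∨ ¬((B → C) ∧ (C → B)) ∨ C   [eliminate ↔]
≡ ¬A ∨ ¬((¬B ∨ C) ∧ (C → B)) ∨ C   [eliminate →]
≡ ¬A ∨ ¬((¬B ∨ C) ∧ (¬C ∨ B)) ∨ C   [eliminate →]
≡ ¬A ∨ ¬(¬B ∨ C) ∨ ¬(¬C ∨ B) ∨ C   [De Morgan]
≡ ¬A ∨ (¬¬B ∧ ¬C) ∨ ¬(¬C ∨ B) ∨ C   [De Morgan]
≡ ¬A ∨ (B ∧ ¬C) ∨ ¬(¬C ∨ B) ∨ C   [double negation]
≡ ¬A ∨ (B ∧ ¬C) ∨ (¬¬C ∧ ¬B) ∨ C   [De Morgan]
≡ ¬A ∨ (B ∧ ¬C) ∨ (C ∧ ¬B) ∨ C   [double negation]
≡ ¬A ∨ (B ∧ ¬C) ∨ C   [simplify]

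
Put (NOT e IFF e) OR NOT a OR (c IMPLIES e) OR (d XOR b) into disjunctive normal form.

NOT a OR NOT c OR e OR (d AND NOT b) OR (NOT d AND b)

(NOT e IFF e) OR NOT a OR (c IMPLIES e) OR (d XOR b)
≡ ((NOT e IMPLIES e) AND (e IMPLIES NOT e)) OR NOT a OR (c IMPLIES e) OR (d XOR b)   (eliminate IFF)
≡ ((NOT NOT e OR e) AND (e IMPLIES NOT e)) OR NOT a OR (c IMPLIES e) OR (d XOR b)   (eliminate IMPLIES)
≡ ((NOT NOT e OR e) AND (NOT e OR NOT e)) OR NOT a OR (c IMPLIES e) OR (d XOR b)   (eliminate IMPLIES)
≡ ((NOT NOT e OR e) AND (NOT e OR NOT e)) OR NOT a OR NOT c OR e OR (d XOR b)   (eliminate IMPLIES)
≡ ((NOT NOT e OR e) AND (NOT e OR NOT e)) OR NOT a OR NOT c OR e OR (d AND NOT b) OR (NOT d AND b)   (expand XOR)
≡ ((e OR e) AND (NOT e OR NOT e)) OR NOT a OR NOT c OR e OR (d AND NOT b) OR (NOT d AND b)   (double negation)
≡ (e AND NOT e) OR (e AND NOT e) OR (e AND NOT e) OR (e AND NOT e) OR NOT a OR NOT c OR e OR (d AND NOT b) OR (NOT d AND b)   (distribute AND over OR)
≡ NOT a OR NOT c OR e OR (d AND NOT b) OR (NOT d AND b)   (simplify)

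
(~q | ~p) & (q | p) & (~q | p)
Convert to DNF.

(~q | ~p) & (q | p) & (~q | p)
≡ (~q & q & ~q) | (~q & q & p) | (~q & p & ~q) | (~q & p & p) | (~p & q & ~q) | (~p & q & p) | (~p & p & ~q) | (~p & p & p)   (distribute & over |)
≡ ~q & p   (simplify)

~q & p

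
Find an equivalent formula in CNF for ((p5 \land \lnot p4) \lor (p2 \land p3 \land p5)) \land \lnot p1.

p5 \land (\lnot p4 \lor p2) \land (\lnot p4 \lor p3) \land \lnot p1

((p5 \land \lnot p4) \lor (p2 \land p3 \land p5)) \land \lnot p1
= (p5 \lor p2) \land (p5 \lor p3) \land (p5 \lor p5) \land (\lnot p4 \lor p2) \land (\lnot p4 \lor p3) \land (\lnot p4 \lor p5) \land \lnot p1   (distribute \lor over \land)
= p5 \land (\lnot p4 \lor p2) \land (\lnot p4 \lor p3) \land \lnot p1   (simplify)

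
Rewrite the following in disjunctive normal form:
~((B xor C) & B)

~((B xor C) & B)
= ~(((B & ~C) | (~B & C)) & B)   [expand xor]
= ~((B & ~C) | (~B & C)) | ~B   [De Morgan]
= (~(B & ~C) & ~(~B & C)) | ~B   [De Morgan]
= ((~B | ~~C) & ~(~B & C)) | ~B   [De Morgan]
= ((~B | C) & ~(~B & C)) | ~B   [double negation]
= ((~B | C) & (~~B | ~C)) | ~B   [De Morgan]
= ((~B | C) & (B | ~C)) | ~B   [double negation]
= (~B & B) | (~B & ~C) | (C & B) | (C & ~C) | ~B   [distribute & over |]
= (C & B) | ~B   [simplify]

(C & B) | ~B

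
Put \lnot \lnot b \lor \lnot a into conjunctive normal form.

\lnot \lnot b \lor \lnot a
⇔ b \lor \lnot a   [double negation]

b \lor \lnot a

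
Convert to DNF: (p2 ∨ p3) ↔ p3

(p2 ∨ p3) ↔ p3
⇔ ((p2 ∨ p3) → p3) ∧ (p3 → (p2 ∨ p3))
⇔ (¬(p2 ∨ p3) ∨ p3) ∧ (p3 → (p2 ∨ p3))
⇔ (¬(p2 ∨ p3) ∨ p3) ∧ (¬p3 ∨ p2 ∨ p3)
⇔ ((¬p2 ∧ ¬p3) ∨ p3) ∧ (¬p3 ∨ p2 ∨ p3)
⇔ (¬p2 ∧ ¬p3 ∧ ¬p3) ∨ (¬p2 ∧ ¬p3 ∧ p2) ∨ (¬p2 ∧ ¬p3 ∧ p3) ∨ (p3 ∧ ¬p3) ∨ (p3 ∧ p2) ∨ (p3 ∧ p3)
⇔ (¬p2 ∧ ¬p3) ∨ p3

(¬p2 ∧ ¬p3) ∨ p3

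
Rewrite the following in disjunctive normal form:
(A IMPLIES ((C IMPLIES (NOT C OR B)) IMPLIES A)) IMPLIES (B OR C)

(A IMPLIES ((C IMPLIES (NOT C OR B)) IMPLIES A)) IMPLIES (B OR C)
⇔ NOT (A IMPLIES ((C IMPLIES (NOT C OR B)) IMPLIES A)) OR B OR C   [eliminate IMPLIES]
⇔ NOT (NOT A OR ((C IMPLIES (NOT C OR B)) IMPLIES A)) OR B OR C   [eliminate IMPLIES]
⇔ NOT (NOT A OR NOT (C IMPLIES (NOT C OR B)) OR A) OR B OR C   [eliminate IMPLIES]
⇔ NOT (NOT A OR NOT (NOT C OR NOT C OR B) OR A) OR B OR C   [eliminate IMPLIES]
⇔ (NOT NOT A AND NOT NOT (NOT C OR NOT C OR B) AND NOT A) OR B OR C   [De Morgan]
⇔ (A AND NOT NOT (NOT C OR NOT C OR B) AND NOT A) OR B OR C   [double negation]
⇔ (A AND (NOT C OR NOT C OR B) AND NOT A) OR B OR C   [double negation]
⇔ (A AND NOT C AND NOT A) OR (A AND NOT C AND NOT A) OR (A AND B AND NOT A) OR B OR C   [distribute AND over OR]
⇔ B OR C   [simplify]

B OR C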